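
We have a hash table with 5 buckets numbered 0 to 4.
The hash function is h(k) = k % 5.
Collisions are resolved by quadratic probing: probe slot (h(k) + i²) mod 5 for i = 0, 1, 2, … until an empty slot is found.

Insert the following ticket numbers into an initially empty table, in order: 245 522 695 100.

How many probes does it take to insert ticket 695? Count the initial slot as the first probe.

245 hashes to 0; slot 0 is free => place at 0.
522 hashes to 2; slot 2 is free => place at 2.
695 hashes to 0; 0 taken => place at 1.
100 hashes to 0; 0,1 taken => place at 4.
Table: [245, 695, 522, ., 100]

2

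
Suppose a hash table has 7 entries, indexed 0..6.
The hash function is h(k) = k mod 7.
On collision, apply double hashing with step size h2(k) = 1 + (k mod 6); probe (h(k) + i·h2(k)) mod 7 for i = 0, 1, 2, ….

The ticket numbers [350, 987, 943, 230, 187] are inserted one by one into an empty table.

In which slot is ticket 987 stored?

4

350 hashes to 0; slot 0 is free -> place at 0.
987 hashes to 0, h2=4; 0 taken -> place at 4.
943 hashes to 5; slot 5 is free -> place at 5.
230 hashes to 6; slot 6 is free -> place at 6.
187 hashes to 5, h2=2; 5,0 taken -> place at 2.
Table: [350, ., 187, ., 987, 943, 230]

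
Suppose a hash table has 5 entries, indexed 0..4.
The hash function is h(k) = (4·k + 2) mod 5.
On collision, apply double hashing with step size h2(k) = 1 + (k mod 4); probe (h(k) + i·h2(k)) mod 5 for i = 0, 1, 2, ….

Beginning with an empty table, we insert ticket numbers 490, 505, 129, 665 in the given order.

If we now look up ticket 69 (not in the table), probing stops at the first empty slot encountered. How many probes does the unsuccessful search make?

Insert 490: h=2, slot 2 empty => index 2.
Insert 505: h=2, h2=2, slot 2 occupied => index 4.
Insert 129: h=3, slot 3 empty => index 3.
Insert 665: h=2, h2=2, slots 2,4 occupied => index 1.
Table: [—, 665, 490, 129, 505]
Lookup 69: h=3, h2=2, probe 3,0 → slot 0 empty, not found.

2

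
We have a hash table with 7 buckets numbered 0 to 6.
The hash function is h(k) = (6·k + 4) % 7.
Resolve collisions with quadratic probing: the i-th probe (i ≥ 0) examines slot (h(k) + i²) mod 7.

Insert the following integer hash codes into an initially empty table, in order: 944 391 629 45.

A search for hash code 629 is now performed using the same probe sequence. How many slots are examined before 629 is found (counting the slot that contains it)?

Insert 944: h=5, slot 5 empty => index 5.
Insert 391: h=5, slot 5 occupied => index 6.
Insert 629: h=5, slots 5,6 occupied => index 2.
Insert 45: h=1, slot 1 empty => index 1.
Table: [-, 45, 629, -, -, 944, 391]
Lookup 629: h=5, probe 5,6,2 → found at 2.

3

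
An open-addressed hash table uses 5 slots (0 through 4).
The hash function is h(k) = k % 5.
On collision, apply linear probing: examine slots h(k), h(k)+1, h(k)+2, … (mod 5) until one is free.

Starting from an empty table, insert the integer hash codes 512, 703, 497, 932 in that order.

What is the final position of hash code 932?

0

512: h=2 -> slot 2
703: h=3 -> slot 3
497: h=2, probe 2,3,4 -> slot 4
932: h=2, probe 2,3,4,0 -> slot 0
Table: [932, ∅, 512, 703, 497]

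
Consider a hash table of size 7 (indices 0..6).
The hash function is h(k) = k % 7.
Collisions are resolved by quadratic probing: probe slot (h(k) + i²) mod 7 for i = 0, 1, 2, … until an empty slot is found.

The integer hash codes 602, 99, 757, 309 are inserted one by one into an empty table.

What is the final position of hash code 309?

602: h=0 → slot 0
99: h=1 → slot 1
757: h=1, probe 1,2 → slot 2
309: h=1, probe 1,2,5 → slot 5
Table: [602, 99, 757, —, —, 309, —]

5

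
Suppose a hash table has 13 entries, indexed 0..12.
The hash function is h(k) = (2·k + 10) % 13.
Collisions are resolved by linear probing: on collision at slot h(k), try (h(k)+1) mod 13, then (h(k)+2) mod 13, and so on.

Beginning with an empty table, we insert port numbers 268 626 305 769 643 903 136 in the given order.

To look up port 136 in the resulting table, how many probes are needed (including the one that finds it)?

268 hashes to 0; slot 0 is free => place at 0.
626 hashes to 1; slot 1 is free => place at 1.
305 hashes to 9; slot 9 is free => place at 9.
769 hashes to 1; 1 taken => place at 2.
643 hashes to 9; 9 taken => place at 10.
903 hashes to 9; 9,10 taken => place at 11.
136 hashes to 9; 9,10,11 taken => place at 12.
Table: [268, 626, 769, _, _, _, _, _, _, 305, 643, 903, 136]
Lookup 136: h=9, probe 9,10,11,12 → found at 12.

4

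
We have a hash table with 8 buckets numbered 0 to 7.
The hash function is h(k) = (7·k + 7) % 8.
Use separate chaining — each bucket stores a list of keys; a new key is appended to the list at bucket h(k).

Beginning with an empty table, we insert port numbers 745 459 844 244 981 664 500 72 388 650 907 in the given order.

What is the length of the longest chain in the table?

4

745 → bucket 6
459 → bucket 4
844 → bucket 3
244 → bucket 3 (collision)
981 → bucket 2
664 → bucket 7
500 → bucket 3 (collision)
72 → bucket 7 (collision)
388 → bucket 3 (collision)
650 → bucket 5
907 → bucket 4 (collision)
Final buckets:
0: -
1: -
2: 981
3: 844 -> 244 -> 500 -> 388
4: 459 -> 907
5: 650
6: 745
7: 664 -> 72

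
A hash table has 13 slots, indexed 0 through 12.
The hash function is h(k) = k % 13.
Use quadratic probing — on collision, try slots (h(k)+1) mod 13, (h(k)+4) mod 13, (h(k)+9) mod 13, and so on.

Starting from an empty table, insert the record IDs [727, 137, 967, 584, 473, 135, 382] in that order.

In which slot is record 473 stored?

Insert 727: h=12, slot 12 empty => index 12.
Insert 137: h=7, slot 7 empty => index 7.
Insert 967: h=5, slot 5 empty => index 5.
Insert 584: h=12, slot 12 occupied => index 0.
Insert 473: h=5, slot 5 occupied => index 6.
Insert 135: h=5, slots 5,6 occupied => index 9.
Insert 382: h=5, slots 5,6,9 occupied => index 1.
Table: [584, 382, _, _, _, 967, 473, 137, _, 135, _, _, 727]

6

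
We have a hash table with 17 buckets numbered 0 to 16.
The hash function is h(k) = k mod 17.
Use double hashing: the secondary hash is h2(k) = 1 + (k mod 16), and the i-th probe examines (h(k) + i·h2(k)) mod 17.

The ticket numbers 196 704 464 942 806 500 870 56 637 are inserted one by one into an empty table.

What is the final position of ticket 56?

Insert 196: h=9, slot 9 empty => index 9.
Insert 704: h=7, slot 7 empty => index 7.
Insert 464: h=5, slot 5 empty => index 5.
Insert 942: h=7, h2=15, slots 7,5 occupied => index 3.
Insert 806: h=7, h2=7, slot 7 occupied => index 14.
Insert 500: h=7, h2=5, slot 7 occupied => index 12.
Insert 870: h=3, h2=7, slot 3 occupied => index 10.
Insert 56: h=5, h2=9, slots 5,14 occupied => index 6.
Insert 637: h=8, slot 8 empty => index 8.
Table: [—, —, —, 942, —, 464, 56, 704, 637, 196, 870, —, 500, —, 806, —, —]

6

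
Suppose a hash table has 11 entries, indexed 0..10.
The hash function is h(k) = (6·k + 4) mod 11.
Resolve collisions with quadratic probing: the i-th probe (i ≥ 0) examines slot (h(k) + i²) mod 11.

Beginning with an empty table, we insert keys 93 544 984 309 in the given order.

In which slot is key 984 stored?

5

93: h=1 → slot 1
544: h=1, probe 1,2 → slot 2
984: h=1, probe 1,2,5 → slot 5
309: h=10 → slot 10
Table: [—, 93, 544, —, —, 984, —, —, —, —, 309]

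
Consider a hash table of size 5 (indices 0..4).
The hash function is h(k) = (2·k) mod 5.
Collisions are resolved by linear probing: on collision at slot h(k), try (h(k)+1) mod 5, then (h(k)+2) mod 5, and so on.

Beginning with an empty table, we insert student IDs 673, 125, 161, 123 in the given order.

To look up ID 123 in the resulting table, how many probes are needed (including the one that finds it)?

673 hashes to 1; slot 1 is free -> place at 1.
125 hashes to 0; slot 0 is free -> place at 0.
161 hashes to 2; slot 2 is free -> place at 2.
123 hashes to 1; 1,2 taken -> place at 3.
Table: [125, 673, 161, 123, -]
Lookup 123: h=1, probe 1,2,3 → found at 3.

3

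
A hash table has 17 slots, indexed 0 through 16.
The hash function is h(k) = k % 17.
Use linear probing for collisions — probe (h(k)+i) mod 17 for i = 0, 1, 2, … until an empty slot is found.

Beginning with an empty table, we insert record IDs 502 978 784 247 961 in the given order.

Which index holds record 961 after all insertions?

12

502 hashes to 9; slot 9 is free -> place at 9.
978 hashes to 9; 9 taken -> place at 10.
784 hashes to 2; slot 2 is free -> place at 2.
247 hashes to 9; 9,10 taken -> place at 11.
961 hashes to 9; 9,10,11 taken -> place at 12.
Table: [., ., 784, ., ., ., ., ., ., 502, 978, 247, 961, ., ., ., .]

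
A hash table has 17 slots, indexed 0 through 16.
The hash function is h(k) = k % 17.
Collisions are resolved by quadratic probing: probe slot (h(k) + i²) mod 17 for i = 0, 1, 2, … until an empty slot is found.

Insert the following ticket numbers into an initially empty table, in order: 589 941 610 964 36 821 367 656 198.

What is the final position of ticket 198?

589 hashes to 11; slot 11 is free => place at 11.
941 hashes to 6; slot 6 is free => place at 6.
610 hashes to 15; slot 15 is free => place at 15.
964 hashes to 12; slot 12 is free => place at 12.
36 hashes to 2; slot 2 is free => place at 2.
821 hashes to 5; slot 5 is free => place at 5.
367 hashes to 10; slot 10 is free => place at 10.
656 hashes to 10; 10,11 taken => place at 14.
198 hashes to 11; 11,12,15 taken => place at 3.
Table: [-, -, 36, 198, -, 821, 941, -, -, -, 367, 589, 964, -, 656, 610, -]

3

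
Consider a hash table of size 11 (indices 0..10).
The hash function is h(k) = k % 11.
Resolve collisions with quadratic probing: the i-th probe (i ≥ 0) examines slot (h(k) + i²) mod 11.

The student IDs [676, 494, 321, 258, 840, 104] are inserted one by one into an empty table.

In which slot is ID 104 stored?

676: h=5 -> slot 5
494: h=10 -> slot 10
321: h=2 -> slot 2
258: h=5, probe 5,6 -> slot 6
840: h=4 -> slot 4
104: h=5, probe 5,6,9 -> slot 9
Table: [-, -, 321, -, 840, 676, 258, -, -, 104, 494]

9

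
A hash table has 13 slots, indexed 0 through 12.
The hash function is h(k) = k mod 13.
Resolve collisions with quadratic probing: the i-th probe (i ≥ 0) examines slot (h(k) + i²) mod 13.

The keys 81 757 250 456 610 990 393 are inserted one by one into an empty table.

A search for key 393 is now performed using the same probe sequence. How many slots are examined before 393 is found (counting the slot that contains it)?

81: h=3 -> slot 3
757: h=3, probe 3,4 -> slot 4
250: h=3, probe 3,4,7 -> slot 7
456: h=1 -> slot 1
610: h=12 -> slot 12
990: h=2 -> slot 2
393: h=3, probe 3,4,7,12,6 -> slot 6
Table: [—, 456, 990, 81, 757, —, 393, 250, —, —, —, —, 610]
Lookup 393: h=3, probe 3,4,7,12,6 → found at 6.

5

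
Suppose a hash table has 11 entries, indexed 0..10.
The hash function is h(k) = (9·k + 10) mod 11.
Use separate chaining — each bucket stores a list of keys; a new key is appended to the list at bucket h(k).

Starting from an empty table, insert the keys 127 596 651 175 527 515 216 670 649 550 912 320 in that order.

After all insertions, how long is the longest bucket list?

127 → bucket 9
596 → bucket 6
651 → bucket 6 (collision)
175 → bucket 1
527 → bucket 1 (collision)
515 → bucket 3
216 → bucket 7
670 → bucket 1 (collision)
649 → bucket 10
550 → bucket 10 (collision)
912 → bucket 1 (collision)
320 → bucket 8
Final buckets:
0: —
1: 175 -> 527 -> 670 -> 912
2: —
3: 515
4: —
5: —
6: 596 -> 651
7: 216
8: 320
9: 127
10: 649 -> 550

4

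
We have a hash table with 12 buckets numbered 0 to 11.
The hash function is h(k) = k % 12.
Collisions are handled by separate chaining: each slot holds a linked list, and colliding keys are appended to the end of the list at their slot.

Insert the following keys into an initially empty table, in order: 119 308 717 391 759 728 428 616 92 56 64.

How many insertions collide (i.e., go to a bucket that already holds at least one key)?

5

119 -> bucket 11
308 -> bucket 8
717 -> bucket 9
391 -> bucket 7
759 -> bucket 3
728 -> bucket 8 (collision)
428 -> bucket 8 (collision)
616 -> bucket 4
92 -> bucket 8 (collision)
56 -> bucket 8 (collision)
64 -> bucket 4 (collision)
Final buckets:
0: -
1: -
2: -
3: 759
4: 616 -> 64
5: -
6: -
7: 391
8: 308 -> 728 -> 428 -> 92 -> 56
9: 717
10: -
11: 119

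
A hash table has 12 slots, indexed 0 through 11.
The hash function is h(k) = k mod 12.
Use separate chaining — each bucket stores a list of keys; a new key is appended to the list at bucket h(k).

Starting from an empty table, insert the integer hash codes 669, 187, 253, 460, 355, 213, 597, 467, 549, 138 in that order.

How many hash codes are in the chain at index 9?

Insert 669: h=9, bucket 9 empty → new chain.
Insert 187: h=7, bucket 7 empty → new chain.
Insert 253: h=1, bucket 1 empty → new chain.
Insert 460: h=4, bucket 4 empty → new chain.
Insert 355: h=7, bucket 7 nonempty → append to chain.
Insert 213: h=9, bucket 9 nonempty → append to chain.
Insert 597: h=9, bucket 9 nonempty → append to chain.
Insert 467: h=11, bucket 11 empty → new chain.
Insert 549: h=9, bucket 9 nonempty → append to chain.
Insert 138: h=6, bucket 6 empty → new chain.
Final buckets:
0: .
1: 253
2: .
3: .
4: 460
5: .
6: 138
7: 187 -> 355
8: .
9: 669 -> 213 -> 597 -> 549
10: .
11: 467

4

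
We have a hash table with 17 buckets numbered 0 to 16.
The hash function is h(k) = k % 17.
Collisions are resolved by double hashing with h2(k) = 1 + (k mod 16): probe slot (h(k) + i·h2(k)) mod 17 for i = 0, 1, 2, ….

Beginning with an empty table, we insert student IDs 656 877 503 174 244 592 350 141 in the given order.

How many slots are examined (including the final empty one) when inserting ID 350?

656 hashes to 10; slot 10 is free → place at 10.
877 hashes to 10, h2=14; 10 taken → place at 7.
503 hashes to 10, h2=8; 10 taken → place at 1.
174 hashes to 4; slot 4 is free → place at 4.
244 hashes to 6; slot 6 is free → place at 6.
592 hashes to 14; slot 14 is free → place at 14.
350 hashes to 10, h2=15; 10 taken → place at 8.
141 hashes to 5; slot 5 is free → place at 5.
Table: [-, 503, -, -, 174, 141, 244, 877, 350, -, 656, -, -, -, 592, -, -]

2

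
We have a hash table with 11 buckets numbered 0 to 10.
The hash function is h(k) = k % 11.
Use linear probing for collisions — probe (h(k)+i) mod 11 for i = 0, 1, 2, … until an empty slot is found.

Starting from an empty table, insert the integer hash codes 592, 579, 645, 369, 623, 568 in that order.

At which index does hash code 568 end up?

0

592 hashes to 9; slot 9 is free => place at 9.
579 hashes to 7; slot 7 is free => place at 7.
645 hashes to 7; 7 taken => place at 8.
369 hashes to 6; slot 6 is free => place at 6.
623 hashes to 7; 7,8,9 taken => place at 10.
568 hashes to 7; 7,8,9,10 taken => place at 0.
Table: [568, ∅, ∅, ∅, ∅, ∅, 369, 579, 645, 592, 623]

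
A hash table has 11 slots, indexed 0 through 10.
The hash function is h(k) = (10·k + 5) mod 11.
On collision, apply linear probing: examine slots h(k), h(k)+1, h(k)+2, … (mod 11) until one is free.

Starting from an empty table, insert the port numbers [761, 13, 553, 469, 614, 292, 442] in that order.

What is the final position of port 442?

5

761: h=3 => slot 3
13: h=3, probe 3,4 => slot 4
553: h=2 => slot 2
469: h=9 => slot 9
614: h=7 => slot 7
292: h=10 => slot 10
442: h=3, probe 3,4,5 => slot 5
Table: [-, -, 553, 761, 13, 442, -, 614, -, 469, 292]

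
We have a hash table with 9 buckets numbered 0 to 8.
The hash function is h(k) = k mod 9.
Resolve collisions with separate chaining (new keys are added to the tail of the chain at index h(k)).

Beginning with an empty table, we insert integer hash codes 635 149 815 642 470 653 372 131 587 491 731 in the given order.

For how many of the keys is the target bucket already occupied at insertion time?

8

635 → bucket 5
149 → bucket 5 (collision)
815 → bucket 5 (collision)
642 → bucket 3
470 → bucket 2
653 → bucket 5 (collision)
372 → bucket 3 (collision)
131 → bucket 5 (collision)
587 → bucket 2 (collision)
491 → bucket 5 (collision)
731 → bucket 2 (collision)
Final buckets:
0: .
1: .
2: 470 -> 587 -> 731
3: 642 -> 372
4: .
5: 635 -> 149 -> 815 -> 653 -> 131 -> 491
6: .
7: .
8: .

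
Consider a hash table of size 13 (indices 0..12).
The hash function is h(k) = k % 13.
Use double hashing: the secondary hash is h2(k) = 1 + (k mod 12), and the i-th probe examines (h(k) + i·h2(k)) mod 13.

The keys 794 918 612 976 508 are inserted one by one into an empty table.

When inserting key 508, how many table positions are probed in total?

3

794 hashes to 1; slot 1 is free -> place at 1.
918 hashes to 8; slot 8 is free -> place at 8.
612 hashes to 1, h2=1; 1 taken -> place at 2.
976 hashes to 1, h2=5; 1 taken -> place at 6.
508 hashes to 1, h2=5; 1,6 taken -> place at 11.
Table: [., 794, 612, ., ., ., 976, ., 918, ., ., 508, .]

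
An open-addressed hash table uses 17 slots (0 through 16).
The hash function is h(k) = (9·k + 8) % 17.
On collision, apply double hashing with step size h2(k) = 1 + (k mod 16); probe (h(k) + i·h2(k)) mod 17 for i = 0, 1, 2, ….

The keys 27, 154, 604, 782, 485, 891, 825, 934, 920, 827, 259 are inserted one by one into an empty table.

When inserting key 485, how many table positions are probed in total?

Insert 27: h=13, slot 13 empty -> index 13.
Insert 154: h=0, slot 0 empty -> index 0.
Insert 604: h=4, slot 4 empty -> index 4.
Insert 782: h=8, slot 8 empty -> index 8.
Insert 485: h=4, h2=6, slot 4 occupied -> index 10.
Insert 891: h=3, slot 3 empty -> index 3.
Insert 825: h=4, h2=10, slot 4 occupied -> index 14.
Insert 934: h=16, slot 16 empty -> index 16.
Insert 920: h=9, slot 9 empty -> index 9.
Insert 827: h=5, slot 5 empty -> index 5.
Insert 259: h=10, h2=4, slots 10,14 occupied -> index 1.
Table: [154, 259, _, 891, 604, 827, _, _, 782, 920, 485, _, _, 27, 825, _, 934]

2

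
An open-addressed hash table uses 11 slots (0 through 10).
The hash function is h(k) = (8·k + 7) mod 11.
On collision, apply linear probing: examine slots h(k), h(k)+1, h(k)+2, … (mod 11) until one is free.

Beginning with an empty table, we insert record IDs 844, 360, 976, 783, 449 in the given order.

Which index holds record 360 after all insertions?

844: h=5 -> slot 5
360: h=5, probe 5,6 -> slot 6
976: h=5, probe 5,6,7 -> slot 7
783: h=1 -> slot 1
449: h=2 -> slot 2
Table: [∅, 783, 449, ∅, ∅, 844, 360, 976, ∅, ∅, ∅]

6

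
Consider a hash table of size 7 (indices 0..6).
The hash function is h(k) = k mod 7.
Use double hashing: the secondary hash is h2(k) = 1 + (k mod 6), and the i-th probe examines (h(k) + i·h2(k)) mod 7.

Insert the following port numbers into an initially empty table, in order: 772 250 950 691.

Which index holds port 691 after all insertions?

0

772: h=2 -> slot 2
250: h=5 -> slot 5
950: h=5, h2=3, probe 5,1 -> slot 1
691: h=5, h2=2, probe 5,0 -> slot 0
Table: [691, 950, 772, —, —, 250, —]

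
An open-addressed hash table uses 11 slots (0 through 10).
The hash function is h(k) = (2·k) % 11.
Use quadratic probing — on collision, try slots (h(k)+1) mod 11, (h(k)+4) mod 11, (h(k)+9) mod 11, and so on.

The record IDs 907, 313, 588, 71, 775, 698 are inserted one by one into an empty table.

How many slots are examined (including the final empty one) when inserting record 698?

6

Insert 907: h=10, slot 10 empty -> index 10.
Insert 313: h=10, slot 10 occupied -> index 0.
Insert 588: h=10, slots 10,0 occupied -> index 3.
Insert 71: h=10, slots 10,0,3 occupied -> index 8.
Insert 775: h=10, slots 10,0,3,8 occupied -> index 4.
Insert 698: h=10, slots 10,0,3,8,4 occupied -> index 2.
Table: [313, -, 698, 588, 775, -, -, -, 71, -, 907]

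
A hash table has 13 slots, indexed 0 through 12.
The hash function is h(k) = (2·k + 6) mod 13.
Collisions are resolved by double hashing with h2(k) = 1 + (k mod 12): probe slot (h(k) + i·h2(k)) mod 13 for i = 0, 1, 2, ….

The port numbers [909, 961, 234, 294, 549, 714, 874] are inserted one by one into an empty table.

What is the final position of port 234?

0

909: h=4 → slot 4
961: h=4, h2=2, probe 4,6 → slot 6
234: h=6, h2=7, probe 6,0 → slot 0
294: h=9 → slot 9
549: h=12 → slot 12
714: h=4, h2=7, probe 4,11 → slot 11
874: h=12, h2=11, probe 12,10 → slot 10
Table: [234, —, —, —, 909, —, 961, —, —, 294, 874, 714, 549]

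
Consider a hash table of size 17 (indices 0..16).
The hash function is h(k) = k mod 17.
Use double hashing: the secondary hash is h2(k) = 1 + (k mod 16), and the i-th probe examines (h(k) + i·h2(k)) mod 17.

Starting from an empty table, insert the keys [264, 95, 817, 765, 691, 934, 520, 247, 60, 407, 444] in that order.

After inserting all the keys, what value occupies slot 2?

520

264: h=9 → slot 9
95: h=10 → slot 10
817: h=1 → slot 1
765: h=0 → slot 0
691: h=11 → slot 11
934: h=16 → slot 16
520: h=10, h2=9, probe 10,2 → slot 2
247: h=9, h2=8, probe 9,0,8 → slot 8
60: h=9, h2=13, probe 9,5 → slot 5
407: h=16, h2=8, probe 16,7 → slot 7
444: h=2, h2=13, probe 2,15 → slot 15
Table: [765, 817, 520, -, -, 60, -, 407, 247, 264, 95, 691, -, -, -, 444, 934]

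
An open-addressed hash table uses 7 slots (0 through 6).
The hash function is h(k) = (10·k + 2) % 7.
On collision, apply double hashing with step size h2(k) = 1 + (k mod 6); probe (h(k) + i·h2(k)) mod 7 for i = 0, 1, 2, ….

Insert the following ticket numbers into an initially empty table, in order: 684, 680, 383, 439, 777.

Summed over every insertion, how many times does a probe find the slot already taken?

4

684 hashes to 3; slot 3 is free => place at 3.
680 hashes to 5; slot 5 is free => place at 5.
383 hashes to 3, h2=6; 3 taken => place at 2.
439 hashes to 3, h2=2; 3,5 taken => place at 0.
777 hashes to 2, h2=4; 2 taken => place at 6.
Table: [439, ., 383, 684, ., 680, 777]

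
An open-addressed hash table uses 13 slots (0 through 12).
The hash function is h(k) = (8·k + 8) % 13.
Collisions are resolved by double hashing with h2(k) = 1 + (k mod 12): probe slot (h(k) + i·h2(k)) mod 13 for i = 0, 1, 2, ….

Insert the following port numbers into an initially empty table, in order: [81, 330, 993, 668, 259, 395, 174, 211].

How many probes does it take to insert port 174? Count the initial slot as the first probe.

81 hashes to 6; slot 6 is free => place at 6.
330 hashes to 9; slot 9 is free => place at 9.
993 hashes to 9, h2=10; 9,6 taken => place at 3.
668 hashes to 9, h2=9; 9 taken => place at 5.
259 hashes to 0; slot 0 is free => place at 0.
395 hashes to 9, h2=12; 9 taken => place at 8.
174 hashes to 9, h2=7; 9,3 taken => place at 10.
211 hashes to 6, h2=8; 6 taken => place at 1.
Table: [259, 211, ∅, 993, ∅, 668, 81, ∅, 395, 330, 174, ∅, ∅]

3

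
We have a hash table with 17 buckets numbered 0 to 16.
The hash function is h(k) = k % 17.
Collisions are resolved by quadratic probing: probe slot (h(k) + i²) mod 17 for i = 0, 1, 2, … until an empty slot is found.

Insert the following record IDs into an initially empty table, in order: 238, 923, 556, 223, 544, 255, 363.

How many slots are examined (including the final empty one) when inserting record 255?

Insert 238: h=0, slot 0 empty => index 0.
Insert 923: h=5, slot 5 empty => index 5.
Insert 556: h=12, slot 12 empty => index 12.
Insert 223: h=2, slot 2 empty => index 2.
Insert 544: h=0, slot 0 occupied => index 1.
Insert 255: h=0, slots 0,1 occupied => index 4.
Insert 363: h=6, slot 6 empty => index 6.
Table: [238, 544, 223, -, 255, 923, 363, -, -, -, -, -, 556, -, -, -, -]

3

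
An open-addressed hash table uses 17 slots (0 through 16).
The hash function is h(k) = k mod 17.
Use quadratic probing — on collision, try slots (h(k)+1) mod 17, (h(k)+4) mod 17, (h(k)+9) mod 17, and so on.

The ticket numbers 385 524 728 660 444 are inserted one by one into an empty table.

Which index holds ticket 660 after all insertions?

Insert 385: h=11, slot 11 empty => index 11.
Insert 524: h=14, slot 14 empty => index 14.
Insert 728: h=14, slot 14 occupied => index 15.
Insert 660: h=14, slots 14,15 occupied => index 1.
Insert 444: h=2, slot 2 empty => index 2.
Table: [-, 660, 444, -, -, -, -, -, -, -, -, 385, -, -, 524, 728, -]

1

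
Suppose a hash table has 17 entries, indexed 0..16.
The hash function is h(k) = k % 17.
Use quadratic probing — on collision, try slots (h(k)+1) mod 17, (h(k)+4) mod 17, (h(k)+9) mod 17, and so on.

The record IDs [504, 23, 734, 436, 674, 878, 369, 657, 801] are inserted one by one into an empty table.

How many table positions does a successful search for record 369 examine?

Insert 504: h=11, slot 11 empty → index 11.
Insert 23: h=6, slot 6 empty → index 6.
Insert 734: h=3, slot 3 empty → index 3.
Insert 436: h=11, slot 11 occupied → index 12.
Insert 674: h=11, slots 11,12 occupied → index 15.
Insert 878: h=11, slots 11,12,15,3 occupied → index 10.
Insert 369: h=12, slot 12 occupied → index 13.
Insert 657: h=11, slots 11,12,15,3,10 occupied → index 2.
Insert 801: h=2, slots 2,3,6,11 occupied → index 1.
Table: [_, 801, 657, 734, _, _, 23, _, _, _, 878, 504, 436, 369, _, 674, _]
Lookup 369: h=12, probe 12,13 → found at 13.

2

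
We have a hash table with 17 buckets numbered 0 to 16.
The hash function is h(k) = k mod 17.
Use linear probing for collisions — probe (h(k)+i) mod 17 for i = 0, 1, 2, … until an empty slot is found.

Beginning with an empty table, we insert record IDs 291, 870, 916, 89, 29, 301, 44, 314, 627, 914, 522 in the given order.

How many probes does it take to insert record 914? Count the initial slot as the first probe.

2

291: h=2 => slot 2
870: h=3 => slot 3
916: h=15 => slot 15
89: h=4 => slot 4
29: h=12 => slot 12
301: h=12, probe 12,13 => slot 13
44: h=10 => slot 10
314: h=8 => slot 8
627: h=15, probe 15,16 => slot 16
914: h=13, probe 13,14 => slot 14
522: h=12, probe 12,13,14,15,16,0 => slot 0
Table: [522, _, 291, 870, 89, _, _, _, 314, _, 44, _, 29, 301, 914, 916, 627]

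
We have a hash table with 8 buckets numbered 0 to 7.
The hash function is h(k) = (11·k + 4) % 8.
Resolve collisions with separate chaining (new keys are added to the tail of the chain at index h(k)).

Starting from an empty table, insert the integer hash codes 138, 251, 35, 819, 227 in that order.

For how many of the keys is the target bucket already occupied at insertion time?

Insert 138: h=2, bucket 2 empty -> new chain.
Insert 251: h=5, bucket 5 empty -> new chain.
Insert 35: h=5, bucket 5 nonempty -> append to chain.
Insert 819: h=5, bucket 5 nonempty -> append to chain.
Insert 227: h=5, bucket 5 nonempty -> append to chain.
Final buckets:
0: .
1: .
2: 138
3: .
4: .
5: 251 -> 35 -> 819 -> 227
6: .
7: .

3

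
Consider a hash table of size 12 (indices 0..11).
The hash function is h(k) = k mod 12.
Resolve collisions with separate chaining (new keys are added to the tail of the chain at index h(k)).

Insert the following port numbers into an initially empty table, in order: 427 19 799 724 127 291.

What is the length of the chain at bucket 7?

Insert 427: h=7, bucket 7 empty → new chain.
Insert 19: h=7, bucket 7 nonempty → append to chain.
Insert 799: h=7, bucket 7 nonempty → append to chain.
Insert 724: h=4, bucket 4 empty → new chain.
Insert 127: h=7, bucket 7 nonempty → append to chain.
Insert 291: h=3, bucket 3 empty → new chain.
Final buckets:
0: -
1: -
2: -
3: 291
4: 724
5: -
6: -
7: 427 -> 19 -> 799 -> 127
8: -
9: -
10: -
11: -

4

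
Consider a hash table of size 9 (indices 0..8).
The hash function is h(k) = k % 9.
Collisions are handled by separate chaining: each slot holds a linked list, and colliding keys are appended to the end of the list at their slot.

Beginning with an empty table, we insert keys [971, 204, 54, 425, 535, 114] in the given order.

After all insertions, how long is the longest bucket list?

2

971 -> bucket 8
204 -> bucket 6
54 -> bucket 0
425 -> bucket 2
535 -> bucket 4
114 -> bucket 6 (collision)
Final buckets:
0: 54
1: _
2: 425
3: _
4: 535
5: _
6: 204 -> 114
7: _
8: 971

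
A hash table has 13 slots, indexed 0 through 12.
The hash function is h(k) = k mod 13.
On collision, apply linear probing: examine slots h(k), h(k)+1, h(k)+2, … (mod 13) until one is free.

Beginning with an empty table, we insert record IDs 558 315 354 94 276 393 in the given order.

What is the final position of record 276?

558 hashes to 12; slot 12 is free -> place at 12.
315 hashes to 3; slot 3 is free -> place at 3.
354 hashes to 3; 3 taken -> place at 4.
94 hashes to 3; 3,4 taken -> place at 5.
276 hashes to 3; 3,4,5 taken -> place at 6.
393 hashes to 3; 3,4,5,6 taken -> place at 7.
Table: [—, —, —, 315, 354, 94, 276, 393, —, —, —, —, 558]

6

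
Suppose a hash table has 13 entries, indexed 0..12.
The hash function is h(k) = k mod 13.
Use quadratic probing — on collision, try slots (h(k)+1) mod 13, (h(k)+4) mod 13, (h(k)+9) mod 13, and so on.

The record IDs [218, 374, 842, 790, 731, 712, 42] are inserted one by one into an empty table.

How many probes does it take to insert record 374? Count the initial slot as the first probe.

218 hashes to 10; slot 10 is free → place at 10.
374 hashes to 10; 10 taken → place at 11.
842 hashes to 10; 10,11 taken → place at 1.
790 hashes to 10; 10,11,1 taken → place at 6.
731 hashes to 3; slot 3 is free → place at 3.
712 hashes to 10; 10,11,1,6 taken → place at 0.
42 hashes to 3; 3 taken → place at 4.
Table: [712, 842, -, 731, 42, -, 790, -, -, -, 218, 374, -]

2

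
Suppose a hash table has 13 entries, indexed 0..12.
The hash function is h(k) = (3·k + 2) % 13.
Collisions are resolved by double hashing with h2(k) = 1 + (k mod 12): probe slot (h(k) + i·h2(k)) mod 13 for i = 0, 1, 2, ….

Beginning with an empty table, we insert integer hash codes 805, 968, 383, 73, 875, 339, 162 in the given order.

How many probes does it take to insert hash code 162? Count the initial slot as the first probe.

805: h=12 -> slot 12
968: h=7 -> slot 7
383: h=7, h2=12, probe 7,6 -> slot 6
73: h=0 -> slot 0
875: h=1 -> slot 1
339: h=5 -> slot 5
162: h=7, h2=7, probe 7,1,8 -> slot 8
Table: [73, 875, ., ., ., 339, 383, 968, 162, ., ., ., 805]

3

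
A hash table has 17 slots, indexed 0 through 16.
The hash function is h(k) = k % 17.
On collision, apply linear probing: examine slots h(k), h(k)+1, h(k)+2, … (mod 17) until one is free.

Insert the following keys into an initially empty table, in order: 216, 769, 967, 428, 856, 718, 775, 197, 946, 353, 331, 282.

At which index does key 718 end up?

Insert 216: h=12, slot 12 empty -> index 12.
Insert 769: h=4, slot 4 empty -> index 4.
Insert 967: h=15, slot 15 empty -> index 15.
Insert 428: h=3, slot 3 empty -> index 3.
Insert 856: h=6, slot 6 empty -> index 6.
Insert 718: h=4, slot 4 occupied -> index 5.
Insert 775: h=10, slot 10 empty -> index 10.
Insert 197: h=10, slot 10 occupied -> index 11.
Insert 946: h=11, slots 11,12 occupied -> index 13.
Insert 353: h=13, slot 13 occupied -> index 14.
Insert 331: h=8, slot 8 empty -> index 8.
Insert 282: h=10, slots 10,11,12,13,14,15 occupied -> index 16.
Table: [—, —, —, 428, 769, 718, 856, —, 331, —, 775, 197, 216, 946, 353, 967, 282]

5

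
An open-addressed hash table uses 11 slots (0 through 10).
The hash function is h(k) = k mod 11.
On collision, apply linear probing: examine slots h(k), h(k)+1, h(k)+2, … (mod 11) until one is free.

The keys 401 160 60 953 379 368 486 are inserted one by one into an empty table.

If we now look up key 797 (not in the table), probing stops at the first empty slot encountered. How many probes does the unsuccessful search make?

401: h=5 → slot 5
160: h=6 → slot 6
60: h=5, probe 5,6,7 → slot 7
953: h=7, probe 7,8 → slot 8
379: h=5, probe 5,6,7,8,9 → slot 9
368: h=5, probe 5,6,7,8,9,10 → slot 10
486: h=2 → slot 2
Table: [., ., 486, ., ., 401, 160, 60, 953, 379, 368]
Lookup 797: h=5, probe 5,6,7,8,9,10,0 → slot 0 empty, not found.

7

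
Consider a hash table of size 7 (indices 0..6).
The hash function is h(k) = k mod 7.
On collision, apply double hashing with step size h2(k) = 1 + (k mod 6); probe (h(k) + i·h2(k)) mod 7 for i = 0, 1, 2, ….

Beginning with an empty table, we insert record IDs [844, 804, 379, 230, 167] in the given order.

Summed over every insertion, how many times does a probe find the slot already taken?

2

844: h=4 -> slot 4
804: h=6 -> slot 6
379: h=1 -> slot 1
230: h=6, h2=3, probe 6,2 -> slot 2
167: h=6, h2=6, probe 6,5 -> slot 5
Table: [∅, 379, 230, ∅, 844, 167, 804]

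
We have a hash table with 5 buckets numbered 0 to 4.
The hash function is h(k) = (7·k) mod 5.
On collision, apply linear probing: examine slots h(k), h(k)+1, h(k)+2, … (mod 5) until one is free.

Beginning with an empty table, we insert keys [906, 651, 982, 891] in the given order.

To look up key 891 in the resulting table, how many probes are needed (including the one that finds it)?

4

Insert 906: h=2, slot 2 empty → index 2.
Insert 651: h=2, slot 2 occupied → index 3.
Insert 982: h=4, slot 4 empty → index 4.
Insert 891: h=2, slots 2,3,4 occupied → index 0.
Table: [891, —, 906, 651, 982]
Lookup 891: h=2, probe 2,3,4,0 → found at 0.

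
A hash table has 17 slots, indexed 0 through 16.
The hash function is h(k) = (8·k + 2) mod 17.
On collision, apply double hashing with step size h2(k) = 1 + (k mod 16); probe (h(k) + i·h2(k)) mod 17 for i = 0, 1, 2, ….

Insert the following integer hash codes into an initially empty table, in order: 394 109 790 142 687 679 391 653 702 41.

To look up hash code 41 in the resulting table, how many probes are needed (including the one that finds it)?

2

Insert 394: h=9, slot 9 empty => index 9.
Insert 109: h=7, slot 7 empty => index 7.
Insert 790: h=15, slot 15 empty => index 15.
Insert 142: h=16, slot 16 empty => index 16.
Insert 687: h=7, h2=16, slot 7 occupied => index 6.
Insert 679: h=11, slot 11 empty => index 11.
Insert 391: h=2, slot 2 empty => index 2.
Insert 653: h=7, h2=14, slot 7 occupied => index 4.
Insert 702: h=8, slot 8 empty => index 8.
Insert 41: h=7, h2=10, slot 7 occupied => index 0.
Table: [41, —, 391, —, 653, —, 687, 109, 702, 394, —, 679, —, —, —, 790, 142]
Lookup 41: h=7, h2=10, probe 7,0 → found at 0.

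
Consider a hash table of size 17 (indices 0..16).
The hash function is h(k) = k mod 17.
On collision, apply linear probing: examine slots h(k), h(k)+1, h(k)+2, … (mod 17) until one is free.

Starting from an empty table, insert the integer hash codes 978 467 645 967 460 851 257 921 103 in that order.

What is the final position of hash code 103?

5

978 hashes to 9; slot 9 is free => place at 9.
467 hashes to 8; slot 8 is free => place at 8.
645 hashes to 16; slot 16 is free => place at 16.
967 hashes to 15; slot 15 is free => place at 15.
460 hashes to 1; slot 1 is free => place at 1.
851 hashes to 1; 1 taken => place at 2.
257 hashes to 2; 2 taken => place at 3.
921 hashes to 3; 3 taken => place at 4.
103 hashes to 1; 1,2,3,4 taken => place at 5.
Table: [., 460, 851, 257, 921, 103, ., ., 467, 978, ., ., ., ., ., 967, 645]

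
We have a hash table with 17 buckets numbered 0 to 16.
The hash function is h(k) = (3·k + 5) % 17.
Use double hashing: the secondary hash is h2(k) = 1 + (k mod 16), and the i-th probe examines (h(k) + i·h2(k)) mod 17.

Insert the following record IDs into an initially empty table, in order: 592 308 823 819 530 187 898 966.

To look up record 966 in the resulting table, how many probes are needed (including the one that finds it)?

592 hashes to 13; slot 13 is free → place at 13.
308 hashes to 11; slot 11 is free → place at 11.
823 hashes to 9; slot 9 is free → place at 9.
819 hashes to 14; slot 14 is free → place at 14.
530 hashes to 14, h2=3; 14 taken → place at 0.
187 hashes to 5; slot 5 is free → place at 5.
898 hashes to 13, h2=3; 13 taken → place at 16.
966 hashes to 13, h2=7; 13 taken → place at 3.
Table: [530, —, —, 966, —, 187, —, —, —, 823, —, 308, —, 592, 819, —, 898]
Lookup 966: h=13, h2=7, probe 13,3 → found at 3.

2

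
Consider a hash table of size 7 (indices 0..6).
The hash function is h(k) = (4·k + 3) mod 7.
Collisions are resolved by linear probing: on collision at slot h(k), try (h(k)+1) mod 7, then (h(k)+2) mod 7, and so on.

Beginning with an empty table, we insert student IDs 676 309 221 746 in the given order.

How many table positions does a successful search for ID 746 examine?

Insert 676: h=5, slot 5 empty -> index 5.
Insert 309: h=0, slot 0 empty -> index 0.
Insert 221: h=5, slot 5 occupied -> index 6.
Insert 746: h=5, slots 5,6,0 occupied -> index 1.
Table: [309, 746, —, —, —, 676, 221]
Lookup 746: h=5, probe 5,6,0,1 → found at 1.

4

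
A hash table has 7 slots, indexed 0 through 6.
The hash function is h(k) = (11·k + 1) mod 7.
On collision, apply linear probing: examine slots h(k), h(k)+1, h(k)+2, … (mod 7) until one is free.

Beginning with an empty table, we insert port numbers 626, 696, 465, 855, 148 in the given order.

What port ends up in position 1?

Insert 626: h=6, slot 6 empty -> index 6.
Insert 696: h=6, slot 6 occupied -> index 0.
Insert 465: h=6, slots 6,0 occupied -> index 1.
Insert 855: h=5, slot 5 empty -> index 5.
Insert 148: h=5, slots 5,6,0,1 occupied -> index 2.
Table: [696, 465, 148, ., ., 855, 626]

465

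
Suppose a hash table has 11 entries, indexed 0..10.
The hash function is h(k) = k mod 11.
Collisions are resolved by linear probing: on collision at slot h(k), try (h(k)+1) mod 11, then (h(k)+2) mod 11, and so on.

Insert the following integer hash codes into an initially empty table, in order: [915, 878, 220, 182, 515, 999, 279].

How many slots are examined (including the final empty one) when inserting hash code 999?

4

915 hashes to 2; slot 2 is free → place at 2.
878 hashes to 9; slot 9 is free → place at 9.
220 hashes to 0; slot 0 is free → place at 0.
182 hashes to 6; slot 6 is free → place at 6.
515 hashes to 9; 9 taken → place at 10.
999 hashes to 9; 9,10,0 taken → place at 1.
279 hashes to 4; slot 4 is free → place at 4.
Table: [220, 999, 915, ∅, 279, ∅, 182, ∅, ∅, 878, 515]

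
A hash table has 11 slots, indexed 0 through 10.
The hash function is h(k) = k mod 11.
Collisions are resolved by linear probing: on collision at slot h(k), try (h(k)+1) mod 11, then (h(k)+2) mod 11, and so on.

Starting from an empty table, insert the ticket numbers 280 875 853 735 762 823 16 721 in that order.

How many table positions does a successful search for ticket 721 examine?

280: h=5 -> slot 5
875: h=6 -> slot 6
853: h=6, probe 6,7 -> slot 7
735: h=9 -> slot 9
762: h=3 -> slot 3
823: h=9, probe 9,10 -> slot 10
16: h=5, probe 5,6,7,8 -> slot 8
721: h=6, probe 6,7,8,9,10,0 -> slot 0
Table: [721, ∅, ∅, 762, ∅, 280, 875, 853, 16, 735, 823]
Lookup 721: h=6, probe 6,7,8,9,10,0 → found at 0.

6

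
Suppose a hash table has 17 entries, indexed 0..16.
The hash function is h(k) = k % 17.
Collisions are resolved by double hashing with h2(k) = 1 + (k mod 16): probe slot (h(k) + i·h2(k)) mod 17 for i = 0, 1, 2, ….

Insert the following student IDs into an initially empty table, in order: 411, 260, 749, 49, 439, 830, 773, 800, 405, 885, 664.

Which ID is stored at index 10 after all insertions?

664

411: h=3 → slot 3
260: h=5 → slot 5
749: h=1 → slot 1
49: h=15 → slot 15
439: h=14 → slot 14
830: h=14, h2=15, probe 14,12 → slot 12
773: h=8 → slot 8
800: h=1, h2=1, probe 1,2 → slot 2
405: h=14, h2=6, probe 14,3,9 → slot 9
885: h=1, h2=6, probe 1,7 → slot 7
664: h=1, h2=9, probe 1,10 → slot 10
Table: [-, 749, 800, 411, -, 260, -, 885, 773, 405, 664, -, 830, -, 439, 49, -]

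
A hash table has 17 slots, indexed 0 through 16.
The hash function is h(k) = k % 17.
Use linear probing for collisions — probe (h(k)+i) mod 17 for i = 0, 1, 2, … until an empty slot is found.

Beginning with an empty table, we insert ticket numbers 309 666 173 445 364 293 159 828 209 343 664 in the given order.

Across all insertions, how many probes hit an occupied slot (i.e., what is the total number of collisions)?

309: h=3 -> slot 3
666: h=3, probe 3,4 -> slot 4
173: h=3, probe 3,4,5 -> slot 5
445: h=3, probe 3,4,5,6 -> slot 6
364: h=7 -> slot 7
293: h=4, probe 4,5,6,7,8 -> slot 8
159: h=6, probe 6,7,8,9 -> slot 9
828: h=12 -> slot 12
209: h=5, probe 5,6,7,8,9,10 -> slot 10
343: h=3, probe 3,4,5,6,7,8,9,10,11 -> slot 11
664: h=1 -> slot 1
Table: [-, 664, -, 309, 666, 173, 445, 364, 293, 159, 209, 343, 828, -, -, -, -]

26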